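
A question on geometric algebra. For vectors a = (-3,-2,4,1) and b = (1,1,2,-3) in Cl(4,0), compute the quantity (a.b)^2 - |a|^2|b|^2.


a . b = (-3)*1 + (-2)*1 + 4*2 + 1*(-3)
= -3 + (-2) + 8 + (-3) = 0
|a|^2 = (-3)^2 + (-2)^2 + 4^2 + 1^2 = 30
|b|^2 = 1^2 + 1^2 + 2^2 + (-3)^2 = 15
(a.b)^2 = 0^2 = 0
|a|^2 * |b|^2 = 30 * 15 = 450
Result = 0 - 450 = -450


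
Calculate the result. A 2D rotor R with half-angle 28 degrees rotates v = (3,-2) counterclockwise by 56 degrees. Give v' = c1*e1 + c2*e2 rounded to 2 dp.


Rotor R = cos(28deg) - sin(28deg)*e12
Rotation angle theta = 2 * 28 = 56 degrees
v' = R*v*~R rotates v by theta.
cos(56deg) = 0.5592, sin(56deg) = 0.8290
v'_1 = 3*cos(56deg) - (-2)*sin(56deg)
= 3*0.5592 - (-2)*0.8290
= 3.34
v'_2 = 3*sin(56deg) + (-2)*cos(56deg)
= 3*0.8290 + (-2)*0.5592
= 1.37
v' = 3.34*e1 + 1.37*e2


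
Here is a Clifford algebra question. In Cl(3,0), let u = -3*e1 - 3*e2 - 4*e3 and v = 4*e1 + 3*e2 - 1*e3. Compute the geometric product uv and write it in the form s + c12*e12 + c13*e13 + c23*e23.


In Cl(3,0): e_i^2 = 1, e_ie_j = -e_je_i for i != j.
Scalar part = u . v = (-3)*4 + (-3)*3 + (-4)*(-1)
= -12 + (-9) + 4 = -17
e12 coeff = (-3)*3 - (-3)*4 = -9 - (-12) = 3
e13 coeff = (-3)*(-1) - (-4)*4 = 3 - (-16) = 19
e23 coeff = (-3)*(-1) - (-4)*3 = 3 - (-12) = 15
uv = -17 + 3*e12 + 19*e13 + 15*e23


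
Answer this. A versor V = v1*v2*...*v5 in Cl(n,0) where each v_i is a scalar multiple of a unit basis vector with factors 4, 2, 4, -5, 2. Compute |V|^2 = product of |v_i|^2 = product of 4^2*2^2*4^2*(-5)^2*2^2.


Each vector v_i has |v_i|^2 = s_i^2
Squared scales: 4^2 = 16, 2^2 = 4, 4^2 = 16, (-5)^2 = 25, 2^2 = 4
|V|^2 = 16 * 4 * 16 * 25 * 4
= 102400


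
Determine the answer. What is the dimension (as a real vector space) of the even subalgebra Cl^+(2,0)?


Even subalgebra dimension = 2^(n-1)
n = 2 + 0 = 2
2^(2 - 1) = 2^1 = 2
Verification: sum of C(2,k) for even k = 1 + 1 = 2
Result = 2


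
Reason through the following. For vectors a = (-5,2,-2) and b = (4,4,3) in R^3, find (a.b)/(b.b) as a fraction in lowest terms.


Projection coefficient = (a . b) / (b . b)
a . b = (-5)*4 + 2*4 + (-2)*3
= -20 + 8 + (-6) = -18
b . b = 4^2 + 4^2 + 3^2
= 16 + 16 + 9 = 41
Coefficient = -18/41
In lowest terms: -18/41


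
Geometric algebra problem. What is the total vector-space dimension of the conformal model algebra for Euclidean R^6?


The conformal model of R^6 uses Cl(7,1): the 6 Euclidean generators plus two extra orthogonal generators e+ (e+^2 = +1) and e- (e-^2 = -1), from which the null vectors e0, einf are built.
Number of generators m = 6 + 2 = 8.
dim Cl(p,q) = 2^m = 2^8 = 256


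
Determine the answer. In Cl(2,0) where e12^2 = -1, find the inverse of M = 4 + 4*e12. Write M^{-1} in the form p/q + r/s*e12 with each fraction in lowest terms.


M = 4 + 4*e12, where e12^2 = -1.
Since M commutes with its reverse ~M = a - b*e12, M * ~M = a^2 - b^2*e12^2 = a^2 + b^2.
So M^{-1} = ~M / (a^2 + b^2) = (a - b*e12)/(a^2 + b^2).
a^2 + b^2 = 16 + 16 = 32
Scalar part = 4/32 = 1/8
Bivector coeff = -4/32 = -1/8
M^{-1} = 1/8 - 1/8*e12


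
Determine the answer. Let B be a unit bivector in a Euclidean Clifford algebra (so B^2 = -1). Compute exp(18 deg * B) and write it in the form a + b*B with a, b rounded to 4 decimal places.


For a unit bivector B with B^2 = -1, the exponential series gives
e^(theta*B) = cos(theta) + sin(theta)*B (the GA analogue of Euler's formula).
theta = 18 degrees = 0.314159 rad
cos(18 deg) = 0.9511
sin(18 deg) = 0.3090
exp(theta*B) = 0.9511 + 0.3090*B


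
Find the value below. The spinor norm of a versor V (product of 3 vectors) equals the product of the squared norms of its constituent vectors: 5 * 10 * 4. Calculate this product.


Spinor norm N(V) = |v1|^2 * |v2|^2 * ... * |v3|^2
= 5 * 10 * 4
Running product: 5, 50, 200
N(V) = 200


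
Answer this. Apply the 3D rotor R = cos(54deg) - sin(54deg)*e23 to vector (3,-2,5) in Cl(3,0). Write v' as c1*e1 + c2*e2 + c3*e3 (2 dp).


Rotor R = cos(54deg) - sin(54deg)*e23
Rotation angle theta = 2 * 54 = 108 degrees in the e23 plane (e2 -> e3).
The component perpendicular to the plane (e1) is invariant: v'_1 = v1 = 3.00
cos(108deg) = -0.3090, sin(108deg) = 0.9511
v'_2 = v2*cos(theta) - v3*sin(theta) = -2*(-0.3090) - 5*0.9511 = -4.14
v'_3 = v2*sin(theta) + v3*cos(theta) = -2*0.9511 + 5*(-0.3090) = -3.45
v' = 3.00*e1 - 4.14*e2 - 3.45*e3


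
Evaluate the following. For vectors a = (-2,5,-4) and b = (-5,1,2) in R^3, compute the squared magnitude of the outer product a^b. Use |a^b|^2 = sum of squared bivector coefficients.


a wedge b = (a1*b2 - a2*b1)*e12 + (a1*b3 - a3*b1)*e13 + (a2*b3 - a3*b2)*e23
e12 coeff: (-2)*1 - 5*(-5) = -2 - (-25) = 23
e13 coeff: (-2)*2 - (-4)*(-5) = -4 - 20 = -24
e23 coeff: 5*2 - (-4)*1 = 10 - (-4) = 14
|a wedge b|^2 = 23^2 + (-24)^2 + 14^2
= 529 + 576 + 196
= 1301


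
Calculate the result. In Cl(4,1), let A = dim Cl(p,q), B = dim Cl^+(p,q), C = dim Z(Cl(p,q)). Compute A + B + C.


n = 4 + 1 = 5
Total dim = 2^5 = 32
Even subalgebra dim = 2^4 = 16
n is odd, so center dim = 2
Sum = 32 + 16 + 2 = 50


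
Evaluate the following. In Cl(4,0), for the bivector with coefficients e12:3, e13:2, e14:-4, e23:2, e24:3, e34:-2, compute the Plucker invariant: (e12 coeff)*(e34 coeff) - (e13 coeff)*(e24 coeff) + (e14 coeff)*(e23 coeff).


Plucker relation: af - be + cd
a*f = 3*(-2) = -6
b*e = 2*3 = 6
c*d = (-4)*2 = -8
af - be + cd = -6 - 6 + (-8)
= -20


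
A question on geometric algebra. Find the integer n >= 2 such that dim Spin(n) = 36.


dim Spin(n) = dim so(n) = n(n-1)/2.
Solve n(n-1)/2 = 36, i.e. n^2 - n - 72 = 0.
Discriminant = 1 + 8*36 = 289
n = (1 + sqrt(289))/2 = (1 + 17)/2 = 9


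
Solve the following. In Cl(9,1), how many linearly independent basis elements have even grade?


Even subalgebra dimension = 2^(n-1)
n = 9 + 1 = 10
2^(10 - 1) = 2^9 = 512
Verification: sum of C(10,k) for even k = 1 + 45 + 210 + 210 + 45 + 1 = 512
Result = 512


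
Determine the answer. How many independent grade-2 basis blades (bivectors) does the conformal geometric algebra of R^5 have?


The conformal model of R^5 uses Cl(6,1) with m = 5 + 2 = 7 generators.
Number of grade-2 blades = C(m, 2) = C(7, 2)
= 7*6/2 = 21


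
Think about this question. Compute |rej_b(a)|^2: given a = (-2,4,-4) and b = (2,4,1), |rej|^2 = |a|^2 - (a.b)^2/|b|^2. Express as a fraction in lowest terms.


|a|^2 = (-2)^2 + 4^2 + (-4)^2 = 36
|b|^2 = 2^2 + 4^2 + 1^2 = 21
a . b = (-2)*2 + 4*4 + (-4)*1 = 8
(a.b)^2 = 8^2 = 64
|rej|^2 = 36 - 64/21
= (756 - 64)/21
= 692/21
In lowest terms: 692/21


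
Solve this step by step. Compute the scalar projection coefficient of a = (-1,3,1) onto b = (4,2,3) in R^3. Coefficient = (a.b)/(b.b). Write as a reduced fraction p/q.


Projection coefficient = (a . b) / (b . b)
a . b = (-1)*4 + 3*2 + 1*3
= -4 + 6 + 3 = 5
b . b = 4^2 + 2^2 + 3^2
= 16 + 4 + 9 = 29
Coefficient = 5/29
In lowest terms: 5/29


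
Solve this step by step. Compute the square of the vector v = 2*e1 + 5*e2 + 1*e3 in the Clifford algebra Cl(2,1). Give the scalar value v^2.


v^2 = sum of c_i^2 * e_i^2
Positive signature terms (e_i^2 = +1): 2^2 + 5^2 = 29
Negative signature terms (e_j^2 = -1): 1^2 = 1
v^2 = 29 - 1 = 28


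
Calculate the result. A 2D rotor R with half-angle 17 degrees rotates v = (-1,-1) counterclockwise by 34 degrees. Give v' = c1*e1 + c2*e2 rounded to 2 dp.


Rotor R = cos(17deg) - sin(17deg)*e12
Rotation angle theta = 2 * 17 = 34 degrees
v' = R*v*~R rotates v by theta.
cos(34deg) = 0.8290, sin(34deg) = 0.5592
v'_1 = -1*cos(34deg) - (-1)*sin(34deg)
= -1*0.8290 - (-1)*0.5592
= -0.27
v'_2 = -1*sin(34deg) + (-1)*cos(34deg)
= -1*0.5592 + (-1)*0.8290
= -1.39
v' = -0.27*e1 - 1.39*e2


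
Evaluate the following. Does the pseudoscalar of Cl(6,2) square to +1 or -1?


The pseudoscalar I = e1...e_n (product of all n generators) of Cl(p,q) satisfies I^2 = (-1)^(q + n(n-1)/2).
p = 6, q = 2, n = p + q = 8
n(n-1)/2 = 8 * 7 / 2 = 28
Exponent = q + n(n-1)/2 = 2 + 28 = 30
I^2 = (-1)^30 = +1


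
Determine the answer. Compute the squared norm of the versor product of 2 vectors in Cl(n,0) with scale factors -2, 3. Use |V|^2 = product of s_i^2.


Each vector v_i has |v_i|^2 = s_i^2
Squared scales: (-2)^2 = 4, 3^2 = 9
|V|^2 = 4 * 9
= 36


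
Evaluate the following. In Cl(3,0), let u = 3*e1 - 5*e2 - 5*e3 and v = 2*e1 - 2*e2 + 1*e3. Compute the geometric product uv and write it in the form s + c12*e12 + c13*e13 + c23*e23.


In Cl(3,0): e_i^2 = 1, e_ie_j = -e_je_i for i != j.
Scalar part = u . v = 3*2 + (-5)*(-2) + (-5)*1
= 6 + 10 + (-5) = 11
e12 coeff = 3*(-2) - (-5)*2 = -6 - (-10) = 4
e13 coeff = 3*1 - (-5)*2 = 3 - (-10) = 13
e23 coeff = (-5)*1 - (-5)*(-2) = -5 - 10 = -15
uv = 11 + 4*e12 + 13*e13 - 15*e23


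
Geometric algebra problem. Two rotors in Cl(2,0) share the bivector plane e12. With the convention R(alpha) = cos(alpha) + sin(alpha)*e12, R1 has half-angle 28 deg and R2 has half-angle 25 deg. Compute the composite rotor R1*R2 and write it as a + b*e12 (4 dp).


Same-plane rotors commute and their half-angles add:
R1*R2 = cos(a1 + a2) + sin(a1 + a2)*e12.
a1 + a2 = 28 + 25 = 53 deg
cos(53 deg) = 0.6018
sin(53 deg) = 0.7986
R1*R2 = 0.6018 + 0.7986*e12


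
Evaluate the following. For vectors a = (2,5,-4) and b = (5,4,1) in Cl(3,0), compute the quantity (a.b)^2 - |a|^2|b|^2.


a . b = 2*5 + 5*4 + (-4)*1
= 10 + 20 + (-4) = 26
|a|^2 = 2^2 + 5^2 + (-4)^2 = 45
|b|^2 = 5^2 + 4^2 + 1^2 = 42
(a.b)^2 = 26^2 = 676
|a|^2 * |b|^2 = 45 * 42 = 1890
Result = 676 - 1890 = -1214


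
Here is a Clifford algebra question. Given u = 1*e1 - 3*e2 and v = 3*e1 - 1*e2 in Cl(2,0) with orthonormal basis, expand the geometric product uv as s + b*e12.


Expand: (1*e1 - 3*e2)(3*e1 - 1*e2)
= 1*3*e1e1 + 1*(-1)*e1e2 + (-3)*3*e2e1 + (-3)*(-1)*e2e2
Using e1^2 = e2^2 = 1, e2e1 = -e1e2:
Scalar part s = 1*3 + (-3)*(-1) = 3 + 3 = 6
Bivector part b = 1*(-1) - (-3)*3 = -1 - (-9) = 8
uv = 6 + 8*e12


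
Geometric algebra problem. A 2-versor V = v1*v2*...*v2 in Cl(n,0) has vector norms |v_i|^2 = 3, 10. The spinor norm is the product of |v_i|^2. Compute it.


Spinor norm N(V) = |v1|^2 * |v2|^2 * ... * |v2|^2
= 3 * 10
Running product: 3, 30
N(V) = 30


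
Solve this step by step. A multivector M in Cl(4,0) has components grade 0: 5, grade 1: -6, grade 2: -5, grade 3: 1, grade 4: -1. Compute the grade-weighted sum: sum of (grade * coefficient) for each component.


Grade-weighted sum = sum of grade_k * coefficient_k
0*5 = 0
1*(-6) = -6
2*(-5) = -10
3*1 = 3
4*(-1) = -4
Total = 0 + (-6) + (-10) + 3 + (-4) = -17


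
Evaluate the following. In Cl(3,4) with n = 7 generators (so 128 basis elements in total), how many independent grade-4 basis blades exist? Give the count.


Number of grade-k basis blades in Cl(p,q) with n = p + q is C(n, k).
n = 3 + 4 = 7
C(7, 4) = 7! / (4! * 3!)
= 5040 / (24 * 6)
= 35


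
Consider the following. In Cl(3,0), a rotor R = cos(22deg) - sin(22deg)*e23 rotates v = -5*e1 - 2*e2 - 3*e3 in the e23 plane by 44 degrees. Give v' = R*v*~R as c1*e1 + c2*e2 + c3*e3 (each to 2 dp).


Rotor R = cos(22deg) - sin(22deg)*e23
Rotation angle theta = 2 * 22 = 44 degrees in the e23 plane (e2 -> e3).
The component perpendicular to the plane (e1) is invariant: v'_1 = v1 = -5.00
cos(44deg) = 0.7193, sin(44deg) = 0.6947
v'_2 = v2*cos(theta) - v3*sin(theta) = -2*0.7193 - (-3)*0.6947 = 0.65
v'_3 = v2*sin(theta) + v3*cos(theta) = -2*0.6947 + (-3)*0.7193 = -3.55
v' = -5.00*e1 + 0.65*e2 - 3.55*e3


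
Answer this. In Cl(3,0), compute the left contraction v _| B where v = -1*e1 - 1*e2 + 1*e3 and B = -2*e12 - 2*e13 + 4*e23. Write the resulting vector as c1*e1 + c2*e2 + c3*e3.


Left contraction v _| B = <vB>_1 (grade-1 part of the geometric product vB).
Using e1_|e12 = e2, e2_|e12 = -e1, e1_|e13 = e3, e3_|e13 = -e1, e2_|e23 = e3, e3_|e23 = -e2:
e1 coeff: -v2*b12 - v3*b13 = -(-1)*(-2) - (1)*(-2) = 0
e2 coeff: v1*b12 - v3*b23 = (-1)*(-2) - (1)*(4) = -2
e3 coeff: v1*b13 + v2*b23 = (-1)*(-2) + (-1)*(4) = -2
v _| B = 0*e1 - 2*e2 - 2*e3


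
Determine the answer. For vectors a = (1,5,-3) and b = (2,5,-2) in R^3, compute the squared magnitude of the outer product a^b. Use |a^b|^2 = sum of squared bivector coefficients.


a wedge b = (a1*b2 - a2*b1)*e12 + (a1*b3 - a3*b1)*e13 + (a2*b3 - a3*b2)*e23
e12 coeff: 1*5 - 5*2 = 5 - 10 = -5
e13 coeff: 1*(-2) - (-3)*2 = -2 - (-6) = 4
e23 coeff: 5*(-2) - (-3)*5 = -10 - (-15) = 5
|a wedge b|^2 = (-5)^2 + 4^2 + 5^2
= 25 + 16 + 25
= 66


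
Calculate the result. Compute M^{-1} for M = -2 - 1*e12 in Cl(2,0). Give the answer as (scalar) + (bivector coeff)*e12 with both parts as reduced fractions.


M = -2 - 1*e12, where e12^2 = -1.
Since M commutes with its reverse ~M = a - b*e12, M * ~M = a^2 - b^2*e12^2 = a^2 + b^2.
So M^{-1} = ~M / (a^2 + b^2) = (a - b*e12)/(a^2 + b^2).
a^2 + b^2 = 4 + 1 = 5
Scalar part = -2/5 = -2/5
Bivector coeff = 1/5 = 1/5
M^{-1} = -2/5 + 1/5*e12


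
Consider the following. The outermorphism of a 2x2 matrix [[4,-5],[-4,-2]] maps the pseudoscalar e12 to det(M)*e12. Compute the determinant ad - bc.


The outermorphism of a linear map f sends e1^e2 to f(e1)^f(e2).
f(e1) = 4*e1 - 4*e2
f(e2) = -5*e1 - 2*e2
f(e1) ^ f(e2) = (4*e1 - 4*e2) ^ (-5*e1 - 2*e2)
= 4*(-2)*e12 + (-4)*(-5)*e21
= (-8 - 20)*e12
= -28*e12
Coefficient = -28


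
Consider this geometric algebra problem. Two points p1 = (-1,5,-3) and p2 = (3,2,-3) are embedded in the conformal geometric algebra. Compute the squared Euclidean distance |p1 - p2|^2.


p1 - p2 = (-4, 3, 0)
|p1 - p2|^2 = (-4)^2 + 3^2 + 0^2
= 16 + 9 + 0
= 25


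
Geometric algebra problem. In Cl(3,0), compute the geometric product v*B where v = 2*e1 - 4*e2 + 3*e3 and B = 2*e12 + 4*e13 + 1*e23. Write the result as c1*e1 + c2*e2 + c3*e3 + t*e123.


vB has grade-1 (vector) and grade-3 (trivector) parts: vB = (v _| B) + (v ^ B).
Vector part <vB>_1:
  e1: -v2*b12 - v3*b13 = -(-4)*(2) - (3)*(4) = -4
  e2: v1*b12 - v3*b23 = (2)*(2) - (3)*(1) = 1
  e3: v1*b13 + v2*b23 = (2)*(4) + (-4)*(1) = 4
Trivector part <vB>_3:
  e123: v1*b23 - v2*b13 + v3*b12 = (2)*(1) - (-4)*(4) + (3)*(2) = 24
vB = -4*e1 + 1*e2 + 4*e3 + 24*e123


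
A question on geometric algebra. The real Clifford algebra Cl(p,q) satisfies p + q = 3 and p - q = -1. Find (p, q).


We need p + q = 3 and p - q = -1.
Adding: 2p = 3 + (-1) = 2, so p = 1.
Then q = 3 - 1 = 2.
(p, q) = (1, 2)


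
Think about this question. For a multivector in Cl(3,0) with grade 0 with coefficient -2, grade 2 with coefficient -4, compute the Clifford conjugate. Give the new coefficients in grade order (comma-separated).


Clifford conjugate sign for grade k: (-1)^(k(k+1)/2)
Grade 0: (-1)^(0*1/2) = (-1)^0 = 1, coeff -2 -> -2
Grade 2: (-1)^(2*3/2) = (-1)^3 = -1, coeff -4 -> 4
Conjugated coefficients: -2, 4


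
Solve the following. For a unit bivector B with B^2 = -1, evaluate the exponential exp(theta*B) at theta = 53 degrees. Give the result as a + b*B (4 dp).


For a unit bivector B with B^2 = -1, the exponential series gives
e^(theta*B) = cos(theta) + sin(theta)*B (the GA analogue of Euler's formula).
theta = 53 degrees = 0.925025 rad
cos(53 deg) = 0.6018
sin(53 deg) = 0.7986
exp(theta*B) = 0.6018 + 0.7986*B


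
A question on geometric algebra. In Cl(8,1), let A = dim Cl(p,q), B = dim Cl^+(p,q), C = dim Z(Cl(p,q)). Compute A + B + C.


n = 8 + 1 = 9
Total dim = 2^9 = 512
Even subalgebra dim = 2^8 = 256
n is odd, so center dim = 2
Sum = 512 + 256 + 2 = 770


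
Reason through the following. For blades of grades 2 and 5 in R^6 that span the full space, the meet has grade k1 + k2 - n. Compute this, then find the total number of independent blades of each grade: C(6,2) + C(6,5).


Meet grade = grade(A) + grade(B) - n
= 2 + 5 - 6 = 1
C(6,2) = 15
C(6,5) = 6
dim_A + dim_B = 15 + 6 = 21


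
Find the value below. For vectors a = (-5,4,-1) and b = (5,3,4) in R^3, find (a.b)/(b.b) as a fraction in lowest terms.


Projection coefficient = (a . b) / (b . b)
a . b = (-5)*5 + 4*3 + (-1)*4
= -25 + 12 + (-4) = -17
b . b = 5^2 + 3^2 + 4^2
= 25 + 9 + 16 = 50
Coefficient = -17/50
In lowest terms: -17/50


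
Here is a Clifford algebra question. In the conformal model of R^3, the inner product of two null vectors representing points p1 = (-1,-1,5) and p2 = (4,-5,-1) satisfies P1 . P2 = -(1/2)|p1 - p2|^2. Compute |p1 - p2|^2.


p1 - p2 = (-5, 4, 6)
|p1 - p2|^2 = (-5)^2 + 4^2 + 6^2
= 25 + 16 + 36
= 77


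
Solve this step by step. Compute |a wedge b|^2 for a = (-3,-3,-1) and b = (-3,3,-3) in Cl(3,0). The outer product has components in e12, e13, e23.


a wedge b = (a1*b2 - a2*b1)*e12 + (a1*b3 - a3*b1)*e13 + (a2*b3 - a3*b2)*e23
e12 coeff: (-3)*3 - (-3)*(-3) = -9 - 9 = -18
e13 coeff: (-3)*(-3) - (-1)*(-3) = 9 - 3 = 6
e23 coeff: (-3)*(-3) - (-1)*3 = 9 - (-3) = 12
|a wedge b|^2 = (-18)^2 + 6^2 + 12^2
= 324 + 36 + 144
= 504


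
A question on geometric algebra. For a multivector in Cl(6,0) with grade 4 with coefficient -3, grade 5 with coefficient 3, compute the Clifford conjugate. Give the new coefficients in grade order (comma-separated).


Clifford conjugate sign for grade k: (-1)^(k(k+1)/2)
Grade 4: (-1)^(4*5/2) = (-1)^10 = 1, coeff -3 -> -3
Grade 5: (-1)^(5*6/2) = (-1)^15 = -1, coeff 3 -> -3
Conjugated coefficients: -3, -3


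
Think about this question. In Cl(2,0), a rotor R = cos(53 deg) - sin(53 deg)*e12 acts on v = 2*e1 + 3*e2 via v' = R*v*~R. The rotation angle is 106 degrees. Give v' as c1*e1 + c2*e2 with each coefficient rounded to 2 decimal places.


Rotor R = cos(53deg) - sin(53deg)*e12
Rotation angle theta = 2 * 53 = 106 degrees
v' = R*v*~R rotates v by theta.
cos(106deg) = -0.2756, sin(106deg) = 0.9613
v'_1 = 2*cos(106deg) - 3*sin(106deg)
= 2*(-0.2756) - 3*0.9613
= -3.44
v'_2 = 2*sin(106deg) + 3*cos(106deg)
= 2*0.9613 + 3*(-0.2756)
= 1.10
v' = -3.44*e1 + 1.10*e2


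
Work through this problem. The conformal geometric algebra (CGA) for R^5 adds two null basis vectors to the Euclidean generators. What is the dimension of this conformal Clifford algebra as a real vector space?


The conformal model of R^5 uses Cl(6,1): the 5 Euclidean generators plus two extra orthogonal generators e+ (e+^2 = +1) and e- (e-^2 = -1), from which the null vectors e0, einf are built.
Number of generators m = 5 + 2 = 7.
dim Cl(p,q) = 2^m = 2^7 = 128


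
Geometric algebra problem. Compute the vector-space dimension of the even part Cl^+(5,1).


Even subalgebra dimension = 2^(n-1)
n = 5 + 1 = 6
2^(6 - 1) = 2^5 = 32
Verification: sum of C(6,k) for even k = 1 + 15 + 15 + 1 = 32
Result = 32


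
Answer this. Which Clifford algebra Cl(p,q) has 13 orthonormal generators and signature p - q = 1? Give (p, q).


We need p + q = 13 and p - q = 1.
Adding: 2p = 13 + 1 = 14, so p = 7.
Then q = 13 - 7 = 6.
(p, q) = (7, 6)


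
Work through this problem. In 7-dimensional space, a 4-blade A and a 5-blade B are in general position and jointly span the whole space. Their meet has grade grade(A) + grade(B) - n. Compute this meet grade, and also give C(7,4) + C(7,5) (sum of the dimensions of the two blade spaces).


Meet grade = grade(A) + grade(B) - n
= 4 + 5 - 7 = 2
C(7,4) = 35
C(7,5) = 21
dim_A + dim_B = 35 + 21 = 56


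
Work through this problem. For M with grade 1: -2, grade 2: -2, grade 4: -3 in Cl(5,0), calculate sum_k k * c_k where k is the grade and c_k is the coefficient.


Grade-weighted sum = sum of grade_k * coefficient_k
1*(-2) = -2
2*(-2) = -4
4*(-3) = -12
Total = -2 + (-4) + (-12) = -18


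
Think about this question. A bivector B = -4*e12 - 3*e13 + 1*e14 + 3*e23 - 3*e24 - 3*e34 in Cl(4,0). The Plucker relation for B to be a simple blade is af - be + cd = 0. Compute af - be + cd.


Plucker relation: af - be + cd
a*f = (-4)*(-3) = 12
b*e = (-3)*(-3) = 9
c*d = 1*3 = 3
af - be + cd = 12 - 9 + 3
= 6


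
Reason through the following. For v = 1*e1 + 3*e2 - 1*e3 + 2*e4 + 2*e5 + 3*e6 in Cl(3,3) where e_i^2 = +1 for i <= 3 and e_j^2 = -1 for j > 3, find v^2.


v^2 = sum of c_i^2 * e_i^2
Positive signature terms (e_i^2 = +1): 1^2 + 3^2 + (-1)^2 = 11
Negative signature terms (e_j^2 = -1): 2^2 + 2^2 + 3^2 = 17
v^2 = 11 - 17 = -6


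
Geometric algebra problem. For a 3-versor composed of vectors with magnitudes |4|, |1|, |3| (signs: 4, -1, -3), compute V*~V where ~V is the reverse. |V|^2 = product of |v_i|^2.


Each vector v_i has |v_i|^2 = s_i^2
Squared scales: 4^2 = 16, (-1)^2 = 1, (-3)^2 = 9
|V|^2 = 16 * 1 * 9
= 144


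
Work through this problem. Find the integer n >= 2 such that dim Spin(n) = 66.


dim Spin(n) = dim so(n) = n(n-1)/2.
Solve n(n-1)/2 = 66, i.e. n^2 - n - 132 = 0.
Discriminant = 1 + 8*66 = 529
n = (1 + sqrt(529))/2 = (1 + 23)/2 = 12


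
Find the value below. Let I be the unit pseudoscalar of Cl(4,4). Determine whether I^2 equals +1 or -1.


The pseudoscalar I = e1...e_n (product of all n generators) of Cl(p,q) satisfies I^2 = (-1)^(q + n(n-1)/2).
p = 4, q = 4, n = p + q = 8
n(n-1)/2 = 8 * 7 / 2 = 28
Exponent = q + n(n-1)/2 = 4 + 28 = 32
I^2 = (-1)^32 = +1


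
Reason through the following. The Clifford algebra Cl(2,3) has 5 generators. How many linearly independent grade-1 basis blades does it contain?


Number of grade-k basis blades in Cl(p,q) with n = p + q is C(n, k).
n = 2 + 3 = 5
C(5, 1) = 5! / (1! * 4!)
= 120 / (1 * 24)
= 5


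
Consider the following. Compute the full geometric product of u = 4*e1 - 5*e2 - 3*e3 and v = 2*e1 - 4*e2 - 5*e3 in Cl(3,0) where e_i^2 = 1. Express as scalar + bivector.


In Cl(3,0): e_i^2 = 1, e_ie_j = -e_je_i for i != j.
Scalar part = u . v = 4*2 + (-5)*(-4) + (-3)*(-5)
= 8 + 20 + 15 = 43
e12 coeff = 4*(-4) - (-5)*2 = -16 - (-10) = -6
e13 coeff = 4*(-5) - (-3)*2 = -20 - (-6) = -14
e23 coeff = (-5)*(-5) - (-3)*(-4) = 25 - 12 = 13
uv = 43 - 6*e12 - 14*e13 + 13*e23


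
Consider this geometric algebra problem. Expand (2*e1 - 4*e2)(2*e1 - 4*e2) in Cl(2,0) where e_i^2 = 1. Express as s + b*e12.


Expand: (2*e1 - 4*e2)(2*e1 - 4*e2)
= 2*2*e1e1 + 2*(-4)*e1e2 + (-4)*2*e2e1 + (-4)*(-4)*e2e2
Using e1^2 = e2^2 = 1, e2e1 = -e1e2:
Scalar part s = 2*2 + (-4)*(-4) = 4 + 16 = 20
Bivector part b = 2*(-4) - (-4)*2 = -8 - (-8) = 0
uv = 20 + 0*e12


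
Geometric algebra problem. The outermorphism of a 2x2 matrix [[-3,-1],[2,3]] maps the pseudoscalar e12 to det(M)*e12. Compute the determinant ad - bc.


The outermorphism of a linear map f sends e1^e2 to f(e1)^f(e2).
f(e1) = -3*e1 + 2*e2
f(e2) = -1*e1 + 3*e2
f(e1) ^ f(e2) = (-3*e1 + 2*e2) ^ (-1*e1 + 3*e2)
= (-3)*3*e12 + 2*(-1)*e21
= (-9 - (-2))*e12
= -7*e12
Coefficient = -7


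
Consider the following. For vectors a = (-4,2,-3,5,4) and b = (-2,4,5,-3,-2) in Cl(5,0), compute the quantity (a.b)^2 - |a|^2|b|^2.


a . b = (-4)*(-2) + 2*4 + (-3)*5 + 5*(-3) + 4*(-2)
= 8 + 8 + (-15) + (-15) + (-8) = -22
|a|^2 = (-4)^2 + 2^2 + (-3)^2 + 5^2 + 4^2 = 70
|b|^2 = (-2)^2 + 4^2 + 5^2 + (-3)^2 + (-2)^2 = 58
(a.b)^2 = (-22)^2 = 484
|a|^2 * |b|^2 = 70 * 58 = 4060
Result = 484 - 4060 = -3576


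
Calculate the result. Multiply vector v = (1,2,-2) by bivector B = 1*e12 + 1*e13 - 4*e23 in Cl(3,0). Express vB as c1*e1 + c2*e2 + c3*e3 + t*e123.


vB has grade-1 (vector) and grade-3 (trivector) parts: vB = (v _| B) + (v ^ B).
Vector part <vB>_1:
  e1: -v2*b12 - v3*b13 = -(2)*(1) - (-2)*(1) = 0
  e2: v1*b12 - v3*b23 = (1)*(1) - (-2)*(-4) = -7
  e3: v1*b13 + v2*b23 = (1)*(1) + (2)*(-4) = -7
Trivector part <vB>_3:
  e123: v1*b23 - v2*b13 + v3*b12 = (1)*(-4) - (2)*(1) + (-2)*(1) = -8
vB = 0*e1 - 7*e2 - 7*e3 - 8*e123


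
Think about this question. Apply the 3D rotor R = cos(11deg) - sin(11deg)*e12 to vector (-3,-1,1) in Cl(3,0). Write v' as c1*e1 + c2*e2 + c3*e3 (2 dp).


Rotor R = cos(11deg) - sin(11deg)*e12
Rotation angle theta = 2 * 11 = 22 degrees in the e12 plane (e1 -> e2).
The component perpendicular to the plane (e3) is invariant: v'_3 = v3 = 1.00
cos(22deg) = 0.9272, sin(22deg) = 0.3746
v'_1 = v1*cos(theta) - v2*sin(theta) = -3*0.9272 - (-1)*0.3746 = -2.41
v'_2 = v1*sin(theta) + v2*cos(theta) = -3*0.3746 + (-1)*0.9272 = -2.05
v' = -2.41*e1 - 2.05*e2 + 1.00*e3


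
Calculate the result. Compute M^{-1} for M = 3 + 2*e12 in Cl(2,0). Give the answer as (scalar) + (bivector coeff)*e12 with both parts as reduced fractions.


M = 3 + 2*e12, where e12^2 = -1.
Since M commutes with its reverse ~M = a - b*e12, M * ~M = a^2 - b^2*e12^2 = a^2 + b^2.
So M^{-1} = ~M / (a^2 + b^2) = (a - b*e12)/(a^2 + b^2).
a^2 + b^2 = 9 + 4 = 13
Scalar part = 3/13 = 3/13
Bivector coeff = -2/13 = -2/13
M^{-1} = 3/13 - 2/13*e12


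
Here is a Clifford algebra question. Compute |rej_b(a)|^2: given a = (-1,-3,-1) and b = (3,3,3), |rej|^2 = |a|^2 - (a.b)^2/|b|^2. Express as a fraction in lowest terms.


|a|^2 = (-1)^2 + (-3)^2 + (-1)^2 = 11
|b|^2 = 3^2 + 3^2 + 3^2 = 27
a . b = (-1)*3 + (-3)*3 + (-1)*3 = -15
(a.b)^2 = (-15)^2 = 225
|rej|^2 = 11 - 225/27
= (297 - 225)/27
= 72/27
In lowest terms: 8/3


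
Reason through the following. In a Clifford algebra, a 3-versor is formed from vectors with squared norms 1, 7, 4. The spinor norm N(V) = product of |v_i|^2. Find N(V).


Spinor norm N(V) = |v1|^2 * |v2|^2 * ... * |v3|^2
= 1 * 7 * 4
Running product: 1, 7, 28
N(V) = 28


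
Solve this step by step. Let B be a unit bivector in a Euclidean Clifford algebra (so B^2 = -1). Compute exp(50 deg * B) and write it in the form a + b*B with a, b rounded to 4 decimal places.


For a unit bivector B with B^2 = -1, the exponential series gives
e^(theta*B) = cos(theta) + sin(theta)*B (the GA analogue of Euler's formula).
theta = 50 degrees = 0.872665 rad
cos(50 deg) = 0.6428
sin(50 deg) = 0.7660
exp(theta*B) = 0.6428 + 0.7660*B


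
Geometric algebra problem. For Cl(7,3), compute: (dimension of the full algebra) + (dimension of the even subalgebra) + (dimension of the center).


n = 7 + 3 = 10
Total dim = 2^10 = 1024
Even subalgebra dim = 2^9 = 512
n is even, so center dim = 1
Sum = 1024 + 512 + 1 = 1537


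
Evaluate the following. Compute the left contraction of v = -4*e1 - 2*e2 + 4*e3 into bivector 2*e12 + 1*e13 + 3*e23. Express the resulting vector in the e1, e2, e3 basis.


Left contraction v _| B = <vB>_1 (grade-1 part of the geometric product vB).
Using e1_|e12 = e2, e2_|e12 = -e1, e1_|e13 = e3, e3_|e13 = -e1, e2_|e23 = e3, e3_|e23 = -e2:
e1 coeff: -v2*b12 - v3*b13 = -(-2)*(2) - (4)*(1) = 0
e2 coeff: v1*b12 - v3*b23 = (-4)*(2) - (4)*(3) = -20
e3 coeff: v1*b13 + v2*b23 = (-4)*(1) + (-2)*(3) = -10
v _| B = 0*e1 - 20*e2 - 10*e3


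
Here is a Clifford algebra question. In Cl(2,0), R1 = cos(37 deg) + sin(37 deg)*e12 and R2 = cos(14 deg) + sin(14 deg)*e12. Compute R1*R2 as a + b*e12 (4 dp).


Same-plane rotors commute and their half-angles add:
R1*R2 = cos(a1 + a2) + sin(a1 + a2)*e12.
a1 + a2 = 37 + 14 = 51 deg
cos(51 deg) = 0.6293
sin(51 deg) = 0.7771
R1*R2 = 0.6293 + 0.7771*e12


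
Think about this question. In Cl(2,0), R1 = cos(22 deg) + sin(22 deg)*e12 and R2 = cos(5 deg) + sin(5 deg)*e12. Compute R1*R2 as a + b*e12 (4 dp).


Same-plane rotors commute and their half-angles add:
R1*R2 = cos(a1 + a2) + sin(a1 + a2)*e12.
a1 + a2 = 22 + 5 = 27 deg
cos(27 deg) = 0.8910
sin(27 deg) = 0.4540
R1*R2 = 0.8910 + 0.4540*e12


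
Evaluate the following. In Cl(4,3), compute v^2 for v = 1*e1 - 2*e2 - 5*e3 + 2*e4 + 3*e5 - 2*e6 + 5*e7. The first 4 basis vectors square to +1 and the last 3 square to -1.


v^2 = sum of c_i^2 * e_i^2
Positive signature terms (e_i^2 = +1): 1^2 + (-2)^2 + (-5)^2 + 2^2 = 34
Negative signature terms (e_j^2 = -1): 3^2 + (-2)^2 + 5^2 = 38
v^2 = 34 - 38 = -4


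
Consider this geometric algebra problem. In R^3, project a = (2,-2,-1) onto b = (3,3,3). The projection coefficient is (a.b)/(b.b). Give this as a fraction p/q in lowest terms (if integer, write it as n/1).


Projection coefficient = (a . b) / (b . b)
a . b = 2*3 + (-2)*3 + (-1)*3
= 6 + (-6) + (-3) = -3
b . b = 3^2 + 3^2 + 3^2
= 9 + 9 + 9 = 27
Coefficient = -3/27
In lowest terms: -1/9


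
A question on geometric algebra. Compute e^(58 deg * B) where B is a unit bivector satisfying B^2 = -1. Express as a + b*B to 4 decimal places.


For a unit bivector B with B^2 = -1, the exponential series gives
e^(theta*B) = cos(theta) + sin(theta)*B (the GA analogue of Euler's formula).
theta = 58 degrees = 1.012291 rad
cos(58 deg) = 0.5299
sin(58 deg) = 0.8480
exp(theta*B) = 0.5299 + 0.8480*B


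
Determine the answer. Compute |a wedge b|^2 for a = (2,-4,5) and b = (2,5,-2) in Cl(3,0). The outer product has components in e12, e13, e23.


a wedge b = (a1*b2 - a2*b1)*e12 + (a1*b3 - a3*b1)*e13 + (a2*b3 - a3*b2)*e23
e12 coeff: 2*5 - (-4)*2 = 10 - (-8) = 18
e13 coeff: 2*(-2) - 5*2 = -4 - 10 = -14
e23 coeff: (-4)*(-2) - 5*5 = 8 - 25 = -17
|a wedge b|^2 = 18^2 + (-14)^2 + (-17)^2
= 324 + 196 + 289
= 809


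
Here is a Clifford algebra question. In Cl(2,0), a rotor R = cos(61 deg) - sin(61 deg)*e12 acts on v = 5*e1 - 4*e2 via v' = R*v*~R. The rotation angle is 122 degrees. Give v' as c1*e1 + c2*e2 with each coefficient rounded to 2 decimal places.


Rotor R = cos(61deg) - sin(61deg)*e12
Rotation angle theta = 2 * 61 = 122 degrees
v' = R*v*~R rotates v by theta.
cos(122deg) = -0.5299, sin(122deg) = 0.8480
v'_1 = 5*cos(122deg) - (-4)*sin(122deg)
= 5*(-0.5299) - (-4)*0.8480
= 0.74
v'_2 = 5*sin(122deg) + (-4)*cos(122deg)
= 5*0.8480 + (-4)*(-0.5299)
= 6.36
v' = 0.74*e1 + 6.36*e2


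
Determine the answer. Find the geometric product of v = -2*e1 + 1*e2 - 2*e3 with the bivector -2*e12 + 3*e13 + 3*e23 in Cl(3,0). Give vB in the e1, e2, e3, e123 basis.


vB has grade-1 (vector) and grade-3 (trivector) parts: vB = (v _| B) + (v ^ B).
Vector part <vB>_1:
  e1: -v2*b12 - v3*b13 = -(1)*(-2) - (-2)*(3) = 8
  e2: v1*b12 - v3*b23 = (-2)*(-2) - (-2)*(3) = 10
  e3: v1*b13 + v2*b23 = (-2)*(3) + (1)*(3) = -3
Trivector part <vB>_3:
  e123: v1*b23 - v2*b13 + v3*b12 = (-2)*(3) - (1)*(3) + (-2)*(-2) = -5
vB = 8*e1 + 10*e2 - 3*e3 - 5*e123


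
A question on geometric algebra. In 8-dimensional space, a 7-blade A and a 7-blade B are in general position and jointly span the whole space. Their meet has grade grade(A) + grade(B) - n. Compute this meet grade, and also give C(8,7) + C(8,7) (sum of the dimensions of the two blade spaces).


Meet grade = grade(A) + grade(B) - n
= 7 + 7 - 8 = 6
C(8,7) = 8
C(8,7) = 8
dim_A + dim_B = 8 + 8 = 16


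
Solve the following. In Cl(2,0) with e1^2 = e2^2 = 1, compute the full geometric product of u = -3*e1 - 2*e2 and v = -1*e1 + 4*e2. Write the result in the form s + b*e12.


Expand: (-3*e1 - 2*e2)(-1*e1 + 4*e2)
= (-3)*(-1)*e1e1 + (-3)*4*e1e2 + (-2)*(-1)*e2e1 + (-2)*4*e2e2
Using e1^2 = e2^2 = 1, e2e1 = -e1e2:
Scalar part s = (-3)*(-1) + (-2)*4 = 3 + (-8) = -5
Bivector part b = (-3)*4 - (-2)*(-1) = -12 - 2 = -14
uv = -5 - 14*e12


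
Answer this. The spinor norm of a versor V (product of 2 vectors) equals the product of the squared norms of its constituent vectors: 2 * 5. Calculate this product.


Spinor norm N(V) = |v1|^2 * |v2|^2 * ... * |v2|^2
= 2 * 5
Running product: 2, 10
N(V) = 10


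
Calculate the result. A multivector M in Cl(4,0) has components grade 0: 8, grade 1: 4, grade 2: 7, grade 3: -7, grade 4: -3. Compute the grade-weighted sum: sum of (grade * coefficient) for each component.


Grade-weighted sum = sum of grade_k * coefficient_k
0*8 = 0
1*4 = 4
2*7 = 14
3*(-7) = -21
4*(-3) = -12
Total = 0 + 4 + 14 + (-21) + (-12) = -15


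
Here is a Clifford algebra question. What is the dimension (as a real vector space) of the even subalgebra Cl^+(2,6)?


Even subalgebra dimension = 2^(n-1)
n = 2 + 6 = 8
2^(8 - 1) = 2^7 = 128
Verification: sum of C(8,k) for even k = 1 + 28 + 70 + 28 + 1 = 128
Result = 128


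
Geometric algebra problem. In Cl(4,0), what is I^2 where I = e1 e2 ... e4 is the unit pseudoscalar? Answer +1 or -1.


The pseudoscalar I = e1...e_n (product of all n generators) of Cl(p,q) satisfies I^2 = (-1)^(q + n(n-1)/2).
p = 4, q = 0, n = p + q = 4
n(n-1)/2 = 4 * 3 / 2 = 6
Exponent = q + n(n-1)/2 = 0 + 6 = 6
I^2 = (-1)^6 = +1


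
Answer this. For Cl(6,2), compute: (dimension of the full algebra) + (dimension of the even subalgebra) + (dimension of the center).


n = 6 + 2 = 8
Total dim = 2^8 = 256
Even subalgebra dim = 2^7 = 128
n is even, so center dim = 1
Sum = 256 + 128 + 1 = 385


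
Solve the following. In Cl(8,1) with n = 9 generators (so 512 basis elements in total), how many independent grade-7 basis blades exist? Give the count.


Number of grade-k basis blades in Cl(p,q) with n = p + q is C(n, k).
n = 8 + 1 = 9
C(9, 7) = 9! / (7! * 2!)
= 362880 / (5040 * 2)
= 36


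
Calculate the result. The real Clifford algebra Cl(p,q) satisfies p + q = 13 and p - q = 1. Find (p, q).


We need p + q = 13 and p - q = 1.
Adding: 2p = 13 + 1 = 14, so p = 7.
Then q = 13 - 7 = 6.
(p, q) = (7, 6)


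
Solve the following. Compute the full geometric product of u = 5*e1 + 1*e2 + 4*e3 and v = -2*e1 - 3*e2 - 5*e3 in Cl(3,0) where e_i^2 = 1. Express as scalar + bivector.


In Cl(3,0): e_i^2 = 1, e_ie_j = -e_je_i for i != j.
Scalar part = u . v = 5*(-2) + 1*(-3) + 4*(-5)
= -10 + (-3) + (-20) = -33
e12 coeff = 5*(-3) - 1*(-2) = -15 - (-2) = -13
e13 coeff = 5*(-5) - 4*(-2) = -25 - (-8) = -17
e23 coeff = 1*(-5) - 4*(-3) = -5 - (-12) = 7
uv = -33 - 13*e12 - 17*e13 + 7*e23


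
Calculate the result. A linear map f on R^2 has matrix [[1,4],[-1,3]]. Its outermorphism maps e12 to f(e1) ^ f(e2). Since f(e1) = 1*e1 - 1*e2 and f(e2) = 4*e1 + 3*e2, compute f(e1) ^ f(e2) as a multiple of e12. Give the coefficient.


The outermorphism of a linear map f sends e1^e2 to f(e1)^f(e2).
f(e1) = 1*e1 - 1*e2
f(e2) = 4*e1 + 3*e2
f(e1) ^ f(e2) = (1*e1 - 1*e2) ^ (4*e1 + 3*e2)
= 1*3*e12 + (-1)*4*e21
= (3 - (-4))*e12
= 7*e12
Coefficient = 7


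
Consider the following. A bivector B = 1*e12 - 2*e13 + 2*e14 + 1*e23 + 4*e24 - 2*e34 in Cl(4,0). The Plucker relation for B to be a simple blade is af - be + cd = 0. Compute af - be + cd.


Plucker relation: af - be + cd
a*f = 1*(-2) = -2
b*e = (-2)*4 = -8
c*d = 2*1 = 2
af - be + cd = -2 - (-8) + 2
= 8


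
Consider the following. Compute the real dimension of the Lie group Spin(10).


Spin(n) double-covers SO(n); both have Lie algebra so(n) of dimension n(n-1)/2.
n = 10
n(n-1) = 10 * 9 = 90
dim Spin(10) = 90/2 = 45


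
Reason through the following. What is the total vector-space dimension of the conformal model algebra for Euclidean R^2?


The conformal model of R^2 uses Cl(3,1): the 2 Euclidean generators plus two extra orthogonal generators e+ (e+^2 = +1) and e- (e-^2 = -1), from which the null vectors e0, einf are built.
Number of generators m = 2 + 2 = 4.
dim Cl(p,q) = 2^m = 2^4 = 16


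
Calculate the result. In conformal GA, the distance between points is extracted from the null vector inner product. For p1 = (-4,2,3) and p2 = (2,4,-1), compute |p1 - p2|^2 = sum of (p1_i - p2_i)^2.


p1 - p2 = (-6, -2, 4)
|p1 - p2|^2 = (-6)^2 + (-2)^2 + 4^2
= 36 + 4 + 16
= 56


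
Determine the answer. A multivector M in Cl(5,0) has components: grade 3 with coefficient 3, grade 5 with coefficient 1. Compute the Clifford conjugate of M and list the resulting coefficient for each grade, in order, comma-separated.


Clifford conjugate sign for grade k: (-1)^(k(k+1)/2)
Grade 3: (-1)^(3*4/2) = (-1)^6 = 1, coeff 3 -> 3
Grade 5: (-1)^(5*6/2) = (-1)^15 = -1, coeff 1 -> -1
Conjugated coefficients: 3, -1


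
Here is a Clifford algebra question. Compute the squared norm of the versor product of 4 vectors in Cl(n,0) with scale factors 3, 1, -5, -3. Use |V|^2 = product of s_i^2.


Each vector v_i has |v_i|^2 = s_i^2
Squared scales: 3^2 = 9, 1^2 = 1, (-5)^2 = 25, (-3)^2 = 9
|V|^2 = 9 * 1 * 25 * 9
= 2025


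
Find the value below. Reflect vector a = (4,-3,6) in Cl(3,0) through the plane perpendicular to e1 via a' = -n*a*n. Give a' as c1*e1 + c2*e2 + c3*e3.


Reflection formula: a' = -n*a*n, with n = e1 (unit vector, n^2 = 1).
For reflection through hyperplane perp to e1:
The component along e1 flips sign, others stay.
a = (4, -3, 6)
a' = (-4, -3, 6)
a' = -4*e1 - 3*e2 + 6*e3


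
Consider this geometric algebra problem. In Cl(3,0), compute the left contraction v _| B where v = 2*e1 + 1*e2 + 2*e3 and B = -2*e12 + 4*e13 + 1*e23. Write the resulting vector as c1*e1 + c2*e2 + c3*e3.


Left contraction v _| B = <vB>_1 (grade-1 part of the geometric product vB).
Using e1_|e12 = e2, e2_|e12 = -e1, e1_|e13 = e3, e3_|e13 = -e1, e2_|e23 = e3, e3_|e23 = -e2:
e1 coeff: -v2*b12 - v3*b13 = -(1)*(-2) - (2)*(4) = -6
e2 coeff: v1*b12 - v3*b23 = (2)*(-2) - (2)*(1) = -6
e3 coeff: v1*b13 + v2*b23 = (2)*(4) + (1)*(1) = 9
v _| B = -6*e1 - 6*e2 + 9*e3


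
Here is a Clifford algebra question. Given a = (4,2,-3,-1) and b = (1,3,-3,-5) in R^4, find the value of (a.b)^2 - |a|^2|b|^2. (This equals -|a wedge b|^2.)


a . b = 4*1 + 2*3 + (-3)*(-3) + (-1)*(-5)
= 4 + 6 + 9 + 5 = 24
|a|^2 = 4^2 + 2^2 + (-3)^2 + (-1)^2 = 30
|b|^2 = 1^2 + 3^2 + (-3)^2 + (-5)^2 = 44
(a.b)^2 = 24^2 = 576
|a|^2 * |b|^2 = 30 * 44 = 1320
Result = 576 - 1320 = -744


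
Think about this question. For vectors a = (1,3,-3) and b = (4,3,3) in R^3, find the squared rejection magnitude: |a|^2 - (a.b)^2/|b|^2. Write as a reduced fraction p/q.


|a|^2 = 1^2 + 3^2 + (-3)^2 = 19
|b|^2 = 4^2 + 3^2 + 3^2 = 34
a . b = 1*4 + 3*3 + (-3)*3 = 4
(a.b)^2 = 4^2 = 16
|rej|^2 = 19 - 16/34
= (646 - 16)/34
= 630/34
In lowest terms: 315/17


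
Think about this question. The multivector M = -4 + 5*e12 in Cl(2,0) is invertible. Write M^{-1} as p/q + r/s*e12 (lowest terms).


M = -4 + 5*e12, where e12^2 = -1.
Since M commutes with its reverse ~M = a - b*e12, M * ~M = a^2 - b^2*e12^2 = a^2 + b^2.
So M^{-1} = ~M / (a^2 + b^2) = (a - b*e12)/(a^2 + b^2).
a^2 + b^2 = 16 + 25 = 41
Scalar part = -4/41 = -4/41
Bivector coeff = -5/41 = -5/41
M^{-1} = -4/41 - 5/41*e12


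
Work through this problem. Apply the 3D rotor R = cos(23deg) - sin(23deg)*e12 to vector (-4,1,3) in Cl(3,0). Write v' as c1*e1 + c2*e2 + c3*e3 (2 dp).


Rotor R = cos(23deg) - sin(23deg)*e12
Rotation angle theta = 2 * 23 = 46 degrees in the e12 plane (e1 -> e2).
The component perpendicular to the plane (e3) is invariant: v'_3 = v3 = 3.00
cos(46deg) = 0.6947, sin(46deg) = 0.7193
v'_1 = v1*cos(theta) - v2*sin(theta) = -4*0.6947 - 1*0.7193 = -3.50
v'_2 = v1*sin(theta) + v2*cos(theta) = -4*0.7193 + 1*0.6947 = -2.18
v' = -3.50*e1 - 2.18*e2 + 3.00*e3


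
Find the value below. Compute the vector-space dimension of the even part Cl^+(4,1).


Even subalgebra dimension = 2^(n-1)
n = 4 + 1 = 5
2^(5 - 1) = 2^4 = 16
Verification: sum of C(5,k) for even k = 1 + 10 + 5 = 16
Result = 16


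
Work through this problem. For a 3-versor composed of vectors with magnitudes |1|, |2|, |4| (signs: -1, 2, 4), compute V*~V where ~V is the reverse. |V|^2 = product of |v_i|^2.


Each vector v_i has |v_i|^2 = s_i^2
Squared scales: (-1)^2 = 1, 2^2 = 4, 4^2 = 16
|V|^2 = 1 * 4 * 16
= 64


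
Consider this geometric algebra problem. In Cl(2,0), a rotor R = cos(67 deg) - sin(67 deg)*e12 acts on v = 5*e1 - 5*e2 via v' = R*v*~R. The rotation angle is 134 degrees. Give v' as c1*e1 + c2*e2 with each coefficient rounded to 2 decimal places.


Rotor R = cos(67deg) - sin(67deg)*e12
Rotation angle theta = 2 * 67 = 134 degrees
v' = R*v*~R rotates v by theta.
cos(134deg) = -0.6947, sin(134deg) = 0.7193
v'_1 = 5*cos(134deg) - (-5)*sin(134deg)
= 5*(-0.6947) - (-5)*0.7193
= 0.12
v'_2 = 5*sin(134deg) + (-5)*cos(134deg)
= 5*0.7193 + (-5)*(-0.6947)
= 7.07
v' = 0.12*e1 + 7.07*e2


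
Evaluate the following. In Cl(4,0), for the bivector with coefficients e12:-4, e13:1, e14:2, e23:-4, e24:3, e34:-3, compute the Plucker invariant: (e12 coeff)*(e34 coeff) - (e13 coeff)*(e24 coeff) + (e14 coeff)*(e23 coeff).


Plucker relation: af - be + cd
a*f = (-4)*(-3) = 12
b*e = 1*3 = 3
c*d = 2*(-4) = -8
af - be + cd = 12 - 3 + (-8)
= 1


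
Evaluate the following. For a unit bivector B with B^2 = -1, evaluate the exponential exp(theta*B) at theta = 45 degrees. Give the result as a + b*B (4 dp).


For a unit bivector B with B^2 = -1, the exponential series gives
e^(theta*B) = cos(theta) + sin(theta)*B (the GA analogue of Euler's formula).
theta = 45 degrees = 0.785398 rad
cos(45 deg) = 0.7071
sin(45 deg) = 0.7071
exp(theta*B) = 0.7071 + 0.7071*B
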